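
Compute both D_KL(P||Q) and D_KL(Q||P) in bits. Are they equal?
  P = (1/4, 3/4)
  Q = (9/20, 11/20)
D_KL(P||Q) = 0.1236, D_KL(Q||P) = 0.1355

KL divergence is not symmetric: D_KL(P||Q) ≠ D_KL(Q||P) in general.

D_KL(P||Q) = 0.1236 bits
D_KL(Q||P) = 0.1355 bits

No, they are not equal!

This asymmetry is why KL divergence is not a true distance metric.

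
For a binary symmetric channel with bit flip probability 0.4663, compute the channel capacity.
0.0033 bits

For a binary symmetric channel (BSC) with error probability p:
Capacity C = 1 - H(p) bits per symbol

where H(p) = -p log₂(p) - (1-p) log₂(1-p) is the binary entropy function.

H(0.4663) = 0.9967 bits
C = 1 - 0.9967 = 0.0033 bits per symbol

This means we can reliably transmit up to 0.0033 bits of information per channel use.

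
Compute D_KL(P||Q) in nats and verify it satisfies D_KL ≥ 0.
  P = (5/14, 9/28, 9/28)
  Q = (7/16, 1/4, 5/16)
0.0174 nats

KL divergence satisfies the Gibbs inequality: D_KL(P||Q) ≥ 0 for all distributions P, Q.

D_KL(P||Q) = Σ p(x) log(p(x)/q(x))
Term by term:
  x=0: 5/14 × log_e[(5/14)/(7/16)] = -0.0725
  x=1: 9/28 × log_e[(9/28)/(1/4)] = 0.0808
  x=2: 9/28 × log_e[(9/28)/(5/16)] = 0.0091
D_KL(P||Q) = 0.0174 nats

D_KL(P||Q) = 0.0174 ≥ 0 ✓

This non-negativity is a fundamental property: relative entropy cannot be negative because it measures how different Q is from P.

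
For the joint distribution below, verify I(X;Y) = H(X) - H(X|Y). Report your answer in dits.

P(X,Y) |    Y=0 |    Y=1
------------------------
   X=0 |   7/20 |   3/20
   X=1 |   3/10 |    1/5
I(X;Y) = 0.0024 dits

Mutual information has multiple equivalent forms:
- I(X;Y) = H(X) - H(X|Y)
- I(X;Y) = H(Y) - H(Y|X)
- I(X;Y) = H(X) + H(Y) - H(X,Y)

Computing all quantities:
H(X) = 0.3010, H(Y) = 0.2812, H(X,Y) = 0.5798
H(X|Y) = 0.2986, H(Y|X) = 0.2788

Verification:
H(X) - H(X|Y) = 0.3010 - 0.2986 = 0.0024
H(Y) - H(Y|X) = 0.2812 - 0.2788 = 0.0024
H(X) + H(Y) - H(X,Y) = 0.3010 + 0.2812 - 0.5798 = 0.0024

All forms give I(X;Y) = 0.0024 dits. ✓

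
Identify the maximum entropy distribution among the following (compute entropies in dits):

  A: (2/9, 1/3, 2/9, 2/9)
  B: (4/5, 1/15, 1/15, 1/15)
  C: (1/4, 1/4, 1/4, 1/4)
C

For a discrete distribution over n outcomes, entropy is maximized by the uniform distribution.

Computing entropies:
H(A) = 0.5945 dits
H(B) = 0.3127 dits
H(C) = 0.6021 dits

The uniform distribution (where all probabilities equal 1/4) achieves the maximum entropy of log_10(4) = 0.6021 dits.

Distribution C has the highest entropy.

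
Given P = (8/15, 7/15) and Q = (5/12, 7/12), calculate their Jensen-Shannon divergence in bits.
0.0099 bits

Jensen-Shannon divergence is:
JSD(P||Q) = 0.5 × D_KL(P||M) + 0.5 × D_KL(Q||M)
where M = 0.5 × (P + Q) is the mixture distribution.

M = 0.5 × (8/15, 7/15) + 0.5 × (5/12, 7/12) = (19/40, 21/40)

D_KL(P||M) = 0.0098 bits
D_KL(Q||M) = 0.0099 bits

JSD(P||Q) = 0.5 × 0.0098 + 0.5 × 0.0099 = 0.0099 bits

Unlike KL divergence, JSD is symmetric and bounded: 0 ≤ JSD ≤ log(2).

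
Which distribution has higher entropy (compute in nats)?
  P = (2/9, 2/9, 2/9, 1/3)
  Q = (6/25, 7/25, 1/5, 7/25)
Q

Computing entropies in nats:
H(P) = 1.3689
H(Q) = 1.3773

Distribution Q has higher entropy.

Intuition: The distribution closer to uniform (more spread out) has higher entropy.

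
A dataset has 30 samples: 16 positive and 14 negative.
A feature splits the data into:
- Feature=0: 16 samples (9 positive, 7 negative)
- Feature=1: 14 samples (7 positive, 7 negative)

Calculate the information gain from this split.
0.0028 bits

Information Gain = H(Y) - H(Y|Feature)

Before split:
P(positive) = 16/30 = 0.5333
H(Y) = 0.9968 bits

After split:
Feature=0: H = 0.9887 bits (weight = 16/30)
Feature=1: H = 1.0000 bits (weight = 14/30)
H(Y|Feature) = (16/30)×0.9887 + (14/30)×1.0000 = 0.9940 bits

Information Gain = 0.9968 - 0.9940 = 0.0028 bits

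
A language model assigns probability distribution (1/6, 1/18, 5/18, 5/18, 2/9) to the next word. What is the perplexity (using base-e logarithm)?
4.5045

Perplexity is e^H (or exp(H) for natural log).

First, H = -Σ p log p = 1.5051 nats
Perplexity = e^1.5051 = 4.5045

Interpretation: The model's uncertainty is equivalent to choosing uniformly among 4.5 options.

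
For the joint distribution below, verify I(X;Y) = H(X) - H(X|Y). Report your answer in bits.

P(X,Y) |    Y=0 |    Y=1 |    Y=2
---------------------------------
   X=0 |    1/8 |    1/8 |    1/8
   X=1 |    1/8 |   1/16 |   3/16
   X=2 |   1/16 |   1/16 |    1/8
I(X;Y) = 0.0296 bits

Mutual information has multiple equivalent forms:
- I(X;Y) = H(X) - H(X|Y)
- I(X;Y) = H(Y) - H(Y|X)
- I(X;Y) = H(X) + H(Y) - H(X,Y)

Computing all quantities:
H(X) = 1.5613, H(Y) = 1.5462, H(X,Y) = 3.0778
H(X|Y) = 1.5316, H(Y|X) = 1.5165

Verification:
H(X) - H(X|Y) = 1.5613 - 1.5316 = 0.0296
H(Y) - H(Y|X) = 1.5462 - 1.5165 = 0.0296
H(X) + H(Y) - H(X,Y) = 1.5613 + 1.5462 - 3.0778 = 0.0296

All forms give I(X;Y) = 0.0296 bits. ✓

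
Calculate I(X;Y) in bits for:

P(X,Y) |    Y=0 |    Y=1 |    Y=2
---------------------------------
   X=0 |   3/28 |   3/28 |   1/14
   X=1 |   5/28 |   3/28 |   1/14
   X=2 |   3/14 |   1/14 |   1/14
0.0264 bits

Mutual information: I(X;Y) = H(X) + H(Y) - H(X,Y)

Marginals:
P(X) = (2/7, 5/14, 5/14), H(X) = 1.5774 bits
P(Y) = (1/2, 2/7, 3/14), H(Y) = 1.4926 bits

Joint entropy: H(X,Y) = 3.0436 bits

I(X;Y) = 1.5774 + 1.4926 - 3.0436 = 0.0264 bits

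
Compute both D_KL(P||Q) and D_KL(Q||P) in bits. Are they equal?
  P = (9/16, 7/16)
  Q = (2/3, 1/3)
D_KL(P||Q) = 0.0338, D_KL(Q||P) = 0.0326

KL divergence is not symmetric: D_KL(P||Q) ≠ D_KL(Q||P) in general.

D_KL(P||Q) = 0.0338 bits
D_KL(Q||P) = 0.0326 bits

No, they are not equal!

This asymmetry is why KL divergence is not a true distance metric.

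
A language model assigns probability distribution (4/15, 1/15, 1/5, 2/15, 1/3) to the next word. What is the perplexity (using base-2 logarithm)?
4.4360

Perplexity is 2^H (or exp(H) for natural log).

First, H = -Σ p log p = 2.1493 bits
Perplexity = 2^2.1493 = 4.4360

Interpretation: The model's uncertainty is equivalent to choosing uniformly among 4.4 options.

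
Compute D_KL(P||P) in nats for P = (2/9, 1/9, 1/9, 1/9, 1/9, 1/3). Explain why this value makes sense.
0.0000 nats

KL divergence satisfies the Gibbs inequality: D_KL(P||Q) ≥ 0 for all distributions P, Q.

D_KL(P||Q) = Σ p(x) log(p(x)/q(x))
Each term is p(x) × log_e(p(x)/p(x)) = p(x) × log_e(1) = 0, so the sum is 0.
D_KL(P||Q) = 0.0000 nats

When P = Q, the KL divergence is exactly 0, as there is no 'divergence' between identical distributions.

This non-negativity is a fundamental property: relative entropy cannot be negative because it measures how different Q is from P.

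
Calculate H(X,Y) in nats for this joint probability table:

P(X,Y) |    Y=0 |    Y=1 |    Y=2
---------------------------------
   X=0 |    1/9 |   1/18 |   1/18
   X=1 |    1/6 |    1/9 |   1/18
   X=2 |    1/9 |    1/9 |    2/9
2.0911 nats

Joint entropy is H(X,Y) = -Σ_{x,y} p(x,y) log p(x,y).

Summing over all non-zero entries:
H(X,Y) = -[1/9·log_e(1/9) + 1/18·log_e(1/18) + 1/18·log_e(1/18) + 1/6·log_e(1/6) + 1/9·log_e(1/9) + 1/18·log_e(1/18) + 1/9·log_e(1/9) + 1/9·log_e(1/9) + 2/9·log_e(2/9)]
H(X,Y) = 2.0911 nats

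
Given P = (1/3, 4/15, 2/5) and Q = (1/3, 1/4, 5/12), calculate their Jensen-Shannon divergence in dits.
0.0001 dits

Jensen-Shannon divergence is:
JSD(P||Q) = 0.5 × D_KL(P||M) + 0.5 × D_KL(Q||M)
where M = 0.5 × (P + Q) is the mixture distribution.

M = 0.5 × (1/3, 4/15, 2/5) + 0.5 × (1/3, 1/4, 5/12) = (1/3, 0.258333, 0.408333)

D_KL(P||M) = 0.0001 dits
D_KL(Q||M) = 0.0001 dits

JSD(P||Q) = 0.5 × 0.0001 + 0.5 × 0.0001 = 0.0001 dits

Unlike KL divergence, JSD is symmetric and bounded: 0 ≤ JSD ≤ log(2).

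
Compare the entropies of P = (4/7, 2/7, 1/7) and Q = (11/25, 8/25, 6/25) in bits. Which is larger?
Q

Computing entropies in bits:
H(P) = 1.3788
H(Q) = 1.5413

Distribution Q has higher entropy.

Intuition: The distribution closer to uniform (more spread out) has higher entropy.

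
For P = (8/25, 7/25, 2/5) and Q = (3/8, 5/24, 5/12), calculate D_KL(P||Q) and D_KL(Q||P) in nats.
D_KL(P||Q) = 0.0157, D_KL(Q||P) = 0.0149

KL divergence is not symmetric: D_KL(P||Q) ≠ D_KL(Q||P) in general.

D_KL(P||Q) = 0.0157 nats
D_KL(Q||P) = 0.0149 nats

No, they are not equal!

This asymmetry is why KL divergence is not a true distance metric.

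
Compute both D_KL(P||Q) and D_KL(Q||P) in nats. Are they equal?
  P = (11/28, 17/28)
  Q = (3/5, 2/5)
D_KL(P||Q) = 0.0870, D_KL(Q||P) = 0.0872

KL divergence is not symmetric: D_KL(P||Q) ≠ D_KL(Q||P) in general.

D_KL(P||Q) = 0.0870 nats
D_KL(Q||P) = 0.0872 nats

No, they are not equal!

This asymmetry is why KL divergence is not a true distance metric.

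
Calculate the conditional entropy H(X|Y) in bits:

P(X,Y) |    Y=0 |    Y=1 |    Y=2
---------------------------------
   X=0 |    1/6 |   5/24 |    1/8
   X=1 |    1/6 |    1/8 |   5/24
0.9696 bits

Using the chain rule: H(X|Y) = H(X,Y) - H(Y)

First, compute H(X,Y) = 2.5546 bits

Marginal P(Y) = (1/3, 1/3, 1/3)
H(Y) = 1.5850 bits

H(X|Y) = H(X,Y) - H(Y) = 2.5546 - 1.5850 = 0.9696 bits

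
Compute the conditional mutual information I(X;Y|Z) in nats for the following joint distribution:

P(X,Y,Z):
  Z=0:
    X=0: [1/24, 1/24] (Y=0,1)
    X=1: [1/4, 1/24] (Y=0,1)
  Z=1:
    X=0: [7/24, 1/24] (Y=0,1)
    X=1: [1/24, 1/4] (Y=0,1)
0.2079 nats

Conditional mutual information: I(X;Y|Z) = H(X|Z) + H(Y|Z) - H(X,Y|Z)

H(Z) = 0.6616
H(X,Z) = 1.2920 → H(X|Z) = 0.6305
H(Y,Z) = 1.2920 → H(Y|Z) = 0.6305
H(X,Y,Z) = 1.7146 → H(X,Y|Z) = 1.0531

I(X;Y|Z) = 0.6305 + 0.6305 - 1.0531 = 0.2079 nats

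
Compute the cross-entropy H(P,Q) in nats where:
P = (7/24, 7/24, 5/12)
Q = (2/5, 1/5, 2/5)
1.1185 nats

Cross-entropy: H(P,Q) = -Σ p(x) log q(x)

Alternatively: H(P,Q) = H(P) + D_KL(P||Q)
H(P) = 1.0835 nats
D_KL(P||Q) = 0.0349 nats

H(P,Q) = 1.0835 + 0.0349 = 1.1185 nats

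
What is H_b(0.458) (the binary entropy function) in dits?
0.2995 dits

The binary entropy function is:
H(p) = -p log(p) - (1-p) log(1-p)

H(0.458) = -0.458 × log_10(0.458) - 0.542 × log_10(0.542)
H(0.458) = 0.2995 dits

Note: Binary entropy is maximized at p=0.5 (H=1 bit) and minimized at p=0 or p=1 (H=0).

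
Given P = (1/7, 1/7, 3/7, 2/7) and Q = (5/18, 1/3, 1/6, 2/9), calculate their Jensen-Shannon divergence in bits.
0.0900 bits

Jensen-Shannon divergence is:
JSD(P||Q) = 0.5 × D_KL(P||M) + 0.5 × D_KL(Q||M)
where M = 0.5 × (P + Q) is the mixture distribution.

M = 0.5 × (1/7, 1/7, 3/7, 2/7) + 0.5 × (5/18, 1/3, 1/6, 2/9) = (0.210317, 5/21, 0.297619, 0.253968)

D_KL(P||M) = 0.0890 bits
D_KL(Q||M) = 0.0911 bits

JSD(P||Q) = 0.5 × 0.0890 + 0.5 × 0.0911 = 0.0900 bits

Unlike KL divergence, JSD is symmetric and bounded: 0 ≤ JSD ≤ log(2).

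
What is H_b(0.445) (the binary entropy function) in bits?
0.9913 bits

The binary entropy function is:
H(p) = -p log(p) - (1-p) log(1-p)

H(0.445) = -0.445 × log_2(0.445) - 0.555 × log_2(0.555)
H(0.445) = 0.9913 bits

Note: Binary entropy is maximized at p=0.5 (H=1 bit) and minimized at p=0 or p=1 (H=0).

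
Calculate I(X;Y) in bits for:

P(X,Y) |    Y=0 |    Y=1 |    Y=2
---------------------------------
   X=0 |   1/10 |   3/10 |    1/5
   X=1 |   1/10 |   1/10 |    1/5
0.0464 bits

Mutual information: I(X;Y) = H(X) + H(Y) - H(X,Y)

Marginals:
P(X) = (3/5, 2/5), H(X) = 0.9710 bits
P(Y) = (1/5, 2/5, 2/5), H(Y) = 1.5219 bits

Joint entropy: H(X,Y) = 2.4464 bits

I(X;Y) = 0.9710 + 1.5219 - 2.4464 = 0.0464 bits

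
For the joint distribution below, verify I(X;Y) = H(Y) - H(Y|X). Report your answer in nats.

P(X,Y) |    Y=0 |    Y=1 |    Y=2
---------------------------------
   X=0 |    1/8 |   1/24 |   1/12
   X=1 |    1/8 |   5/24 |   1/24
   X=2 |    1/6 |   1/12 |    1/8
I(X;Y) = 0.0756 nats

Mutual information has multiple equivalent forms:
- I(X;Y) = H(X) - H(X|Y)
- I(X;Y) = H(Y) - H(Y|X)
- I(X;Y) = H(X) + H(Y) - H(X,Y)

Computing all quantities:
H(X) = 1.0822, H(Y) = 1.0776, H(X,Y) = 2.0842
H(X|Y) = 1.0066, H(Y|X) = 1.0020

Verification:
H(X) - H(X|Y) = 1.0822 - 1.0066 = 0.0756
H(Y) - H(Y|X) = 1.0776 - 1.0020 = 0.0756
H(X) + H(Y) - H(X,Y) = 1.0822 + 1.0776 - 2.0842 = 0.0756

All forms give I(X;Y) = 0.0756 nats. ✓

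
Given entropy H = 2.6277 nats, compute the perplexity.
13.8419

Perplexity is e^H (or exp(H) for natural log).

H = 2.6277 nats
Perplexity = e^2.6277 = 13.8419

Interpretation: The model's uncertainty is equivalent to choosing uniformly among 13.8 options.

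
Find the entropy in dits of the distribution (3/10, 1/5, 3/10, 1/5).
0.5933 dits

Shannon entropy is H(X) = -Σ p(x) log p(x).

For P = (3/10, 1/5, 3/10, 1/5):
H = -3/10 × log_10(3/10) -1/5 × log_10(1/5) -3/10 × log_10(3/10) -1/5 × log_10(1/5)
H = 0.5933 dits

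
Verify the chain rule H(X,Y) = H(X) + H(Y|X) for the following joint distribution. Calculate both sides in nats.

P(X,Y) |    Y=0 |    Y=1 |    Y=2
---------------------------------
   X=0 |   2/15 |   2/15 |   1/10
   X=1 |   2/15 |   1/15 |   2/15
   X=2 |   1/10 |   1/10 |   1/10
H(X,Y) = 2.1762, H(X) = 1.0953, H(Y|X) = 1.0809 (all in nats)

Chain rule: H(X,Y) = H(X) + H(Y|X)

Left side — joint entropy directly:
H(X,Y) = -Σ p(x,y) log p(x,y) = 2.1762 nats

Right side — compute H(Y|X) from the conditional distributions:
P(X) = (11/30, 1/3, 3/10), so H(X) = 1.0953 nats
H(Y|X) = Σ_x P(X=x) · H(Y|X=x):
  P(Y|X=0) = (4/11, 4/11, 3/11), H(Y|X=0) = 1.0901, weight P(X=0) = 11/30
  P(Y|X=1) = (2/5, 1/5, 2/5), H(Y|X=1) = 1.0549, weight P(X=1) = 1/3
  P(Y|X=2) = (1/3, 1/3, 1/3), H(Y|X=2) = 1.0986, weight P(X=2) = 3/10
H(Y|X) = 1.0809 nats

H(X) + H(Y|X) = 1.0953 + 1.0809 = 2.1762 nats

Both sides equal 2.1762 nats. ✓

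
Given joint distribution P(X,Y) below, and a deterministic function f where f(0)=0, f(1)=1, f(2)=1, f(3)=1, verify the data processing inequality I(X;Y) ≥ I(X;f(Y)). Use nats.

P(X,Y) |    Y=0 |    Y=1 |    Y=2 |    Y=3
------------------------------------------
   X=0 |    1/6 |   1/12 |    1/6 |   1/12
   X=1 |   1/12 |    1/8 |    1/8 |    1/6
I(X;Y) = 0.0355, I(X;f(Y)) = 0.0188, inequality holds: 0.0355 ≥ 0.0188

Data Processing Inequality: For any Markov chain X → Y → Z, we have I(X;Y) ≥ I(X;Z).

Here Z = f(Y) is a deterministic function of Y, forming X → Y → Z.

Original I(X;Y) = 0.0355 nats

After applying f:
P(X,Z) where Z=f(Y):
- P(X,Z=0) = P(X,Y=0)
- P(X,Z=1) = P(X,Y=1) + P(X,Y=2) + P(X,Y=3)

I(X;Z) = I(X;f(Y)) = 0.0188 nats

Verification: 0.0355 ≥ 0.0188 ✓

Information cannot be created by processing; the function f can only lose information about X.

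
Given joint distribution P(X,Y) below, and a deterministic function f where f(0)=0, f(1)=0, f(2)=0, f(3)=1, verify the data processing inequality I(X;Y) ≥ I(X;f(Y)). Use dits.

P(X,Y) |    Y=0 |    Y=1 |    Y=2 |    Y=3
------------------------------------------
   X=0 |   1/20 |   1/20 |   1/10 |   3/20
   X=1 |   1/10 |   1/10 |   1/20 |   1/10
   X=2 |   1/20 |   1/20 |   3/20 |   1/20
I(X;Y) = 0.0318, I(X;f(Y)) = 0.0118, inequality holds: 0.0318 ≥ 0.0118

Data Processing Inequality: For any Markov chain X → Y → Z, we have I(X;Y) ≥ I(X;Z).

Here Z = f(Y) is a deterministic function of Y, forming X → Y → Z.

Original I(X;Y) = 0.0318 dits

After applying f:
P(X,Z) where Z=f(Y):
- P(X,Z=0) = P(X,Y=0) + P(X,Y=1) + P(X,Y=2)
- P(X,Z=1) = P(X,Y=3)

I(X;Z) = I(X;f(Y)) = 0.0118 dits

Verification: 0.0318 ≥ 0.0118 ✓

Information cannot be created by processing; the function f can only lose information about X.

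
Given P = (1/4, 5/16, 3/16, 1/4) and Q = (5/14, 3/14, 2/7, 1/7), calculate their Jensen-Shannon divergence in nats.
0.0219 nats

Jensen-Shannon divergence is:
JSD(P||Q) = 0.5 × D_KL(P||M) + 0.5 × D_KL(Q||M)
where M = 0.5 × (P + Q) is the mixture distribution.

M = 0.5 × (1/4, 5/16, 3/16, 1/4) + 0.5 × (5/14, 3/14, 2/7, 1/7) = (0.303571, 0.263393, 0.236607, 0.196429)

D_KL(P||M) = 0.0216 nats
D_KL(Q||M) = 0.0222 nats

JSD(P||Q) = 0.5 × 0.0216 + 0.5 × 0.0222 = 0.0219 nats

Unlike KL divergence, JSD is symmetric and bounded: 0 ≤ JSD ≤ log(2).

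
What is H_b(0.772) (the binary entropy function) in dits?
0.2332 dits

The binary entropy function is:
H(p) = -p log(p) - (1-p) log(1-p)

H(0.772) = -0.772 × log_10(0.772) - 0.228 × log_10(0.228)
H(0.772) = 0.2332 dits

Note: Binary entropy is maximized at p=0.5 (H=1 bit) and minimized at p=0 or p=1 (H=0).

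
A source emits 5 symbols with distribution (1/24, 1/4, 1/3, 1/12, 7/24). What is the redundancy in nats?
0.1978 nats

Redundancy measures how far a source is from maximum entropy:
R = H_max - H(X)

Maximum entropy for 5 symbols: H_max = log_e(5) = 1.6094 nats
Actual entropy: H(X) = 1.4116 nats
Redundancy: R = 1.6094 - 1.4116 = 0.1978 nats

This redundancy represents potential for compression: the source could be compressed by 0.1978 nats per symbol.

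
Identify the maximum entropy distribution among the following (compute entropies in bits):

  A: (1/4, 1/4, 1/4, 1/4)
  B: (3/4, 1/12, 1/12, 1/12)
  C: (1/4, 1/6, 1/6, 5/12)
A

For a discrete distribution over n outcomes, entropy is maximized by the uniform distribution.

Computing entropies:
H(A) = 2.0000 bits
H(B) = 1.2075 bits
H(C) = 1.8879 bits

The uniform distribution (where all probabilities equal 1/4) achieves the maximum entropy of log_2(4) = 2.0000 bits.

Distribution A has the highest entropy.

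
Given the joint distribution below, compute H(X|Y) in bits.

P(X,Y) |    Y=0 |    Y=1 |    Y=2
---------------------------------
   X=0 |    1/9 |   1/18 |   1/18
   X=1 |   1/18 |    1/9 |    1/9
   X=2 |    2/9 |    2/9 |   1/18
1.4057 bits

Using the chain rule: H(X|Y) = H(X,Y) - H(Y)

First, compute H(X,Y) = 2.9477 bits

Marginal P(Y) = (7/18, 7/18, 2/9)
H(Y) = 1.5420 bits

H(X|Y) = H(X,Y) - H(Y) = 2.9477 - 1.5420 = 1.4057 bits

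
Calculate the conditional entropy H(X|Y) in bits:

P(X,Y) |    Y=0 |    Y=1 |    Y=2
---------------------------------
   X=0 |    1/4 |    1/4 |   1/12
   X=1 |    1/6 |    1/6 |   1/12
0.9758 bits

Using the chain rule: H(X|Y) = H(X,Y) - H(Y)

First, compute H(X,Y) = 2.4591 bits

Marginal P(Y) = (5/12, 5/12, 1/6)
H(Y) = 1.4834 bits

H(X|Y) = H(X,Y) - H(Y) = 2.4591 - 1.4834 = 0.9758 bits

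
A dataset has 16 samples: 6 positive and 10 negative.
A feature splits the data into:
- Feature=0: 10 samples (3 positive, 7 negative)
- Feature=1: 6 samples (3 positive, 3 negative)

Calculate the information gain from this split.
0.0286 bits

Information Gain = H(Y) - H(Y|Feature)

Before split:
P(positive) = 6/16 = 0.3750
H(Y) = 0.9544 bits

After split:
Feature=0: H = 0.8813 bits (weight = 10/16)
Feature=1: H = 1.0000 bits (weight = 6/16)
H(Y|Feature) = (10/16)×0.8813 + (6/16)×1.0000 = 0.9258 bits

Information Gain = 0.9544 - 0.9258 = 0.0286 bits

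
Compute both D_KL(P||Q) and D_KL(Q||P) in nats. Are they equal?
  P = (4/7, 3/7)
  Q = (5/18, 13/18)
D_KL(P||Q) = 0.1885, D_KL(Q||P) = 0.1765

KL divergence is not symmetric: D_KL(P||Q) ≠ D_KL(Q||P) in general.

D_KL(P||Q) = 0.1885 nats
D_KL(Q||P) = 0.1765 nats

No, they are not equal!

This asymmetry is why KL divergence is not a true distance metric.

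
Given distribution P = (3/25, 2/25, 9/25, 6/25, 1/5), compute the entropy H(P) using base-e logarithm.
1.4887 nats

Shannon entropy is H(X) = -Σ p(x) log p(x).

For P = (3/25, 2/25, 9/25, 6/25, 1/5):
H = -3/25 × log_e(3/25) -2/25 × log_e(2/25) -9/25 × log_e(9/25) -6/25 × log_e(6/25) -1/5 × log_e(1/5)
H = 1.4887 nats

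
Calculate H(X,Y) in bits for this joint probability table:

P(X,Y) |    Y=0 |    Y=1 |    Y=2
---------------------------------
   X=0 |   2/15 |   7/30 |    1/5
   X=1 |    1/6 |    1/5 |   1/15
2.4975 bits

Joint entropy is H(X,Y) = -Σ_{x,y} p(x,y) log p(x,y).

Summing over all non-zero entries:
H(X,Y) = -[2/15·log_2(2/15) + 7/30·log_2(7/30) + 1/5·log_2(1/5) + 1/6·log_2(1/6) + 1/5·log_2(1/5) + 1/15·log_2(1/15)]
H(X,Y) = 2.4975 bits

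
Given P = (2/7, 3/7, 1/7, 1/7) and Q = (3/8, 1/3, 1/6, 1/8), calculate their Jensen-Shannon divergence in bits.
0.0098 bits

Jensen-Shannon divergence is:
JSD(P||Q) = 0.5 × D_KL(P||M) + 0.5 × D_KL(Q||M)
where M = 0.5 × (P + Q) is the mixture distribution.

M = 0.5 × (2/7, 3/7, 1/7, 1/7) + 0.5 × (3/8, 1/3, 1/6, 1/8) = (0.330357, 8/21, 0.154762, 0.133929)

D_KL(P||M) = 0.0098 bits
D_KL(Q||M) = 0.0097 bits

JSD(P||Q) = 0.5 × 0.0098 + 0.5 × 0.0097 = 0.0098 bits

Unlike KL divergence, JSD is symmetric and bounded: 0 ≤ JSD ≤ log(2).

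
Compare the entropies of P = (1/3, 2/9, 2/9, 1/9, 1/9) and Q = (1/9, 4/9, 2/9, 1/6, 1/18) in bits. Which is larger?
P

Computing entropies in bits:
H(P) = 2.1972
H(Q) = 2.0169

Distribution P has higher entropy.

Intuition: The distribution closer to uniform (more spread out) has higher entropy.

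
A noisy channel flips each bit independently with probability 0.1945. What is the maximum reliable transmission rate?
0.2892 bits

For a binary symmetric channel (BSC) with error probability p:
Capacity C = 1 - H(p) bits per symbol

where H(p) = -p log₂(p) - (1-p) log₂(1-p) is the binary entropy function.

H(0.1945) = 0.7108 bits
C = 1 - 0.7108 = 0.2892 bits per symbol

This means we can reliably transmit up to 0.2892 bits of information per channel use.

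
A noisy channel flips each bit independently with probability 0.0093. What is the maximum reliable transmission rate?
0.9239 bits

For a binary symmetric channel (BSC) with error probability p:
Capacity C = 1 - H(p) bits per symbol

where H(p) = -p log₂(p) - (1-p) log₂(1-p) is the binary entropy function.

H(0.0093) = 0.0761 bits
C = 1 - 0.0761 = 0.9239 bits per symbol

This means we can reliably transmit up to 0.9239 bits of information per channel use.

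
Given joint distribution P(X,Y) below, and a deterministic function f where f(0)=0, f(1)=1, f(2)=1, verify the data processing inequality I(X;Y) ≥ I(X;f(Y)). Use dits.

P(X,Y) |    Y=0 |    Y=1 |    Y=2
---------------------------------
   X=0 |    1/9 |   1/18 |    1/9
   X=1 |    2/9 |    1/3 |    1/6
I(X;Y) = 0.0140, I(X;f(Y)) = 0.0016, inequality holds: 0.0140 ≥ 0.0016

Data Processing Inequality: For any Markov chain X → Y → Z, we have I(X;Y) ≥ I(X;Z).

Here Z = f(Y) is a deterministic function of Y, forming X → Y → Z.

Original I(X;Y) = 0.0140 dits

After applying f:
P(X,Z) where Z=f(Y):
- P(X,Z=0) = P(X,Y=0)
- P(X,Z=1) = P(X,Y=1) + P(X,Y=2)

I(X;Z) = I(X;f(Y)) = 0.0016 dits

Verification: 0.0140 ≥ 0.0016 ✓

Information cannot be created by processing; the function f can only lose information about X.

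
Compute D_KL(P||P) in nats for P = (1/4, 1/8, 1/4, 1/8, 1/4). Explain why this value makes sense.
0.0000 nats

KL divergence satisfies the Gibbs inequality: D_KL(P||Q) ≥ 0 for all distributions P, Q.

D_KL(P||Q) = Σ p(x) log(p(x)/q(x))
Each term is p(x) × log_e(p(x)/p(x)) = p(x) × log_e(1) = 0, so the sum is 0.
D_KL(P||Q) = 0.0000 nats

When P = Q, the KL divergence is exactly 0, as there is no 'divergence' between identical distributions.

This non-negativity is a fundamental property: relative entropy cannot be negative because it measures how different Q is from P.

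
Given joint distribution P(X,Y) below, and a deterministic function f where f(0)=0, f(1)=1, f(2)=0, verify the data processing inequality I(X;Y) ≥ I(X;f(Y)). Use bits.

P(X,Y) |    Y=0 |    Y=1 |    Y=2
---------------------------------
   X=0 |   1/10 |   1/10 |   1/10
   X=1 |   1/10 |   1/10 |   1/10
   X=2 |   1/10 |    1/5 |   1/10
I(X;Y) = 0.0200, I(X;f(Y)) = 0.0200, inequality holds: 0.0200 ≥ 0.0200

Data Processing Inequality: For any Markov chain X → Y → Z, we have I(X;Y) ≥ I(X;Z).

Here Z = f(Y) is a deterministic function of Y, forming X → Y → Z.

Original I(X;Y) = 0.0200 bits

After applying f:
P(X,Z) where Z=f(Y):
- P(X,Z=0) = P(X,Y=0) + P(X,Y=2)
- P(X,Z=1) = P(X,Y=1)

I(X;Z) = I(X;f(Y)) = 0.0200 bits

Verification: 0.0200 ≥ 0.0200 ✓

Information cannot be created by processing; the function f can only lose information about X.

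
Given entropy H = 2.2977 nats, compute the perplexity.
9.9513

Perplexity is e^H (or exp(H) for natural log).

H = 2.2977 nats
Perplexity = e^2.2977 = 9.9513

Interpretation: The model's uncertainty is equivalent to choosing uniformly among 10.0 options.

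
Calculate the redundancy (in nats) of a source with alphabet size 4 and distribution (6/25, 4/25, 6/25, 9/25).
0.0403 nats

Redundancy measures how far a source is from maximum entropy:
R = H_max - H(X)

Maximum entropy for 4 symbols: H_max = log_e(4) = 1.3863 nats
Actual entropy: H(X) = 1.3460 nats
Redundancy: R = 1.3863 - 1.3460 = 0.0403 nats

This redundancy represents potential for compression: the source could be compressed by 0.0403 nats per symbol.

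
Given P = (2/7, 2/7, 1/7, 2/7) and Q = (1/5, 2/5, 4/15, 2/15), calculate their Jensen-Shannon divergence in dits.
0.0140 dits

Jensen-Shannon divergence is:
JSD(P||Q) = 0.5 × D_KL(P||M) + 0.5 × D_KL(Q||M)
where M = 0.5 × (P + Q) is the mixture distribution.

M = 0.5 × (2/7, 2/7, 1/7, 2/7) + 0.5 × (1/5, 2/5, 4/15, 2/15) = (0.242857, 12/35, 0.204762, 0.209524)

D_KL(P||M) = 0.0137 dits
D_KL(Q||M) = 0.0143 dits

JSD(P||Q) = 0.5 × 0.0137 + 0.5 × 0.0143 = 0.0140 dits

Unlike KL divergence, JSD is symmetric and bounded: 0 ≤ JSD ≤ log(2).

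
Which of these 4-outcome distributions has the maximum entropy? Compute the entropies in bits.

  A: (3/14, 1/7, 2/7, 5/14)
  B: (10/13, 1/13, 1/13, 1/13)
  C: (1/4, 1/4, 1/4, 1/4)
C

For a discrete distribution over n outcomes, entropy is maximized by the uniform distribution.

Computing entropies:
H(A) = 1.9242 bits
H(B) = 1.1451 bits
H(C) = 2.0000 bits

The uniform distribution (where all probabilities equal 1/4) achieves the maximum entropy of log_2(4) = 2.0000 bits.

Distribution C has the highest entropy.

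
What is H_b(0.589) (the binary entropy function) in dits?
0.2941 dits

The binary entropy function is:
H(p) = -p log(p) - (1-p) log(1-p)

H(0.589) = -0.589 × log_10(0.589) - 0.411 × log_10(0.411)
H(0.589) = 0.2941 dits

Note: Binary entropy is maximized at p=0.5 (H=1 bit) and minimized at p=0 or p=1 (H=0).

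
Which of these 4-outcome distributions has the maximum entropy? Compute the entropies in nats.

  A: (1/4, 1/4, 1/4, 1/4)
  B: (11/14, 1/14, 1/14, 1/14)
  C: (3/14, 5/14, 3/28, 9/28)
A

For a discrete distribution over n outcomes, entropy is maximized by the uniform distribution.

Computing entropies:
H(A) = 1.3863 nats
H(B) = 0.7550 nats
H(C) = 1.3019 nats

The uniform distribution (where all probabilities equal 1/4) achieves the maximum entropy of log_e(4) = 1.3863 nats.

Distribution A has the highest entropy.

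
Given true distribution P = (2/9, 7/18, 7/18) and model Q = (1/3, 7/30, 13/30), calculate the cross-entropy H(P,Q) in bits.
1.6379 bits

Cross-entropy: H(P,Q) = -Σ p(x) log q(x)

Alternatively: H(P,Q) = H(P) + D_KL(P||Q)
H(P) = 1.5420 bits
D_KL(P||Q) = 0.0959 bits

H(P,Q) = 1.5420 + 0.0959 = 1.6379 bits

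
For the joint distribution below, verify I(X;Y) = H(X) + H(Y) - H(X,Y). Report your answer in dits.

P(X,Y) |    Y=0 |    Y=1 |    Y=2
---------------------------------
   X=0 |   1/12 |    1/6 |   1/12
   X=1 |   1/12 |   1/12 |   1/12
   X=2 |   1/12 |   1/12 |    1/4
I(X;Y) = 0.0262 dits

Mutual information has multiple equivalent forms:
- I(X;Y) = H(X) - H(X|Y)
- I(X;Y) = H(Y) - H(Y|X)
- I(X;Y) = H(X) + H(Y) - H(X,Y)

Computing all quantities:
H(X) = 0.4680, H(Y) = 0.4680, H(X,Y) = 0.9097
H(X|Y) = 0.4418, H(Y|X) = 0.4418

Verification:
H(X) - H(X|Y) = 0.4680 - 0.4418 = 0.0262
H(Y) - H(Y|X) = 0.4680 - 0.4418 = 0.0262
H(X) + H(Y) - H(X,Y) = 0.4680 + 0.4680 - 0.9097 = 0.0262

All forms give I(X;Y) = 0.0262 dits. ✓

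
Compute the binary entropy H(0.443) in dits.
0.2982 dits

The binary entropy function is:
H(p) = -p log(p) - (1-p) log(1-p)

H(0.443) = -0.443 × log_10(0.443) - 0.557 × log_10(0.557)
H(0.443) = 0.2982 dits

Note: Binary entropy is maximized at p=0.5 (H=1 bit) and minimized at p=0 or p=1 (H=0).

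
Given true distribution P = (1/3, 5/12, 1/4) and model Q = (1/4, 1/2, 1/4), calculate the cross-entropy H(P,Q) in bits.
1.5833 bits

Cross-entropy: H(P,Q) = -Σ p(x) log q(x)

Alternatively: H(P,Q) = H(P) + D_KL(P||Q)
H(P) = 1.5546 bits
D_KL(P||Q) = 0.0287 bits

H(P,Q) = 1.5546 + 0.0287 = 1.5833 bits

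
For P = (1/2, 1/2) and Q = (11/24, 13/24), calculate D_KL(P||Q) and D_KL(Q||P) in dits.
D_KL(P||Q) = 0.0015, D_KL(Q||P) = 0.0015

KL divergence is not symmetric: D_KL(P||Q) ≠ D_KL(Q||P) in general.

D_KL(P||Q) = 0.0015 dits
D_KL(Q||P) = 0.0015 dits

In this case they happen to be equal (to 4 decimal places).

This asymmetry is why KL divergence is not a true distance metric.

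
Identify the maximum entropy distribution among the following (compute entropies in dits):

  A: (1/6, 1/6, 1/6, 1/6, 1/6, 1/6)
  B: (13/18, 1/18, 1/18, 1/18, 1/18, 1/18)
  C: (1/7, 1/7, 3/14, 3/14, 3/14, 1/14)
A

For a discrete distribution over n outcomes, entropy is maximized by the uniform distribution.

Computing entropies:
H(A) = 0.7782 dits
H(B) = 0.4508 dits
H(C) = 0.7534 dits

The uniform distribution (where all probabilities equal 1/6) achieves the maximum entropy of log_10(6) = 0.7782 dits.

Distribution A has the highest entropy.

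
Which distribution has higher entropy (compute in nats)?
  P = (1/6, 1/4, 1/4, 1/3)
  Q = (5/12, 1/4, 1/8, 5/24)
P

Computing entropies in nats:
H(P) = 1.3580
H(Q) = 1.2981

Distribution P has higher entropy.

Intuition: The distribution closer to uniform (more spread out) has higher entropy.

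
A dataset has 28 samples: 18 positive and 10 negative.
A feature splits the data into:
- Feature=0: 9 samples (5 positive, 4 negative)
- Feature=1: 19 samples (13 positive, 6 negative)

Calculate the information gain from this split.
0.0112 bits

Information Gain = H(Y) - H(Y|Feature)

Before split:
P(positive) = 18/28 = 0.6429
H(Y) = 0.9403 bits

After split:
Feature=0: H = 0.9911 bits (weight = 9/28)
Feature=1: H = 0.8997 bits (weight = 19/28)
H(Y|Feature) = (9/28)×0.9911 + (19/28)×0.8997 = 0.9291 bits

Information Gain = 0.9403 - 0.9291 = 0.0112 bits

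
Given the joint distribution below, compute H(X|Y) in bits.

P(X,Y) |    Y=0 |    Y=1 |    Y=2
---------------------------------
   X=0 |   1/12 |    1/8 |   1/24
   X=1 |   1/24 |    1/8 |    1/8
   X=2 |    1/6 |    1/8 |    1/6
1.4651 bits

Using the chain rule: H(X|Y) = H(X,Y) - H(Y)

First, compute H(X,Y) = 3.0425 bits

Marginal P(Y) = (7/24, 3/8, 1/3)
H(Y) = 1.5774 bits

H(X|Y) = H(X,Y) - H(Y) = 3.0425 - 1.5774 = 1.4651 bits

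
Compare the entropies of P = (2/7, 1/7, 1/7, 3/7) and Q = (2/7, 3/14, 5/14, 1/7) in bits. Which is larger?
Q

Computing entropies in bits:
H(P) = 1.8424
H(Q) = 1.9242

Distribution Q has higher entropy.

Intuition: The distribution closer to uniform (more spread out) has higher entropy.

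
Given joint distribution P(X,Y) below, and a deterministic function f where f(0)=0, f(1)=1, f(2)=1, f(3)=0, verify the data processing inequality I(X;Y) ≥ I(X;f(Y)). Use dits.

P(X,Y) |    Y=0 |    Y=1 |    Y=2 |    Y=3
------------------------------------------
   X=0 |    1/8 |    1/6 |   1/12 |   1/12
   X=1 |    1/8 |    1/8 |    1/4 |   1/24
I(X;Y) = 0.0218, I(X;f(Y)) = 0.0050, inequality holds: 0.0218 ≥ 0.0050

Data Processing Inequality: For any Markov chain X → Y → Z, we have I(X;Y) ≥ I(X;Z).

Here Z = f(Y) is a deterministic function of Y, forming X → Y → Z.

Original I(X;Y) = 0.0218 dits

After applying f:
P(X,Z) where Z=f(Y):
- P(X,Z=0) = P(X,Y=0) + P(X,Y=3)
- P(X,Z=1) = P(X,Y=1) + P(X,Y=2)

I(X;Z) = I(X;f(Y)) = 0.0050 dits

Verification: 0.0218 ≥ 0.0050 ✓

Information cannot be created by processing; the function f can only lose information about X.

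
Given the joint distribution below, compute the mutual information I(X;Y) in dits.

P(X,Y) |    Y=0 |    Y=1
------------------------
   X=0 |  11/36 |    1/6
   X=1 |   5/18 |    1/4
0.0033 dits

Mutual information: I(X;Y) = H(X) + H(Y) - H(X,Y)

Marginals:
P(X) = (17/36, 19/36), H(X) = 0.3004 dits
P(Y) = (7/12, 5/12), H(Y) = 0.2950 dits

Joint entropy: H(X,Y) = 0.5921 dits

I(X;Y) = 0.3004 + 0.2950 - 0.5921 = 0.0033 dits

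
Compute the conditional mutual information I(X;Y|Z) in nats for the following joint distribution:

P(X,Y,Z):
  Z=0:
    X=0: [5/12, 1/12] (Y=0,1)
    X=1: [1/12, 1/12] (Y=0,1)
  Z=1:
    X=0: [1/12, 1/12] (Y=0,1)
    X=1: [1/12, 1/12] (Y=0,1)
0.0341 nats

Conditional mutual information: I(X;Y|Z) = H(X|Z) + H(Y|Z) - H(X,Y|Z)

H(Z) = 0.6365
H(X,Z) = 1.2425 → H(X|Z) = 0.6059
H(Y,Z) = 1.2425 → H(Y|Z) = 0.6059
H(X,Y,Z) = 1.8143 → H(X,Y|Z) = 1.1778

I(X;Y|Z) = 0.6059 + 0.6059 - 1.1778 = 0.0341 nats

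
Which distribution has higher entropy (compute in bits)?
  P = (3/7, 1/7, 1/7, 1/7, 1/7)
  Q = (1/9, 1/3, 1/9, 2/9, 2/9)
Q

Computing entropies in bits:
H(P) = 2.1281
H(Q) = 2.1972

Distribution Q has higher entropy.

Intuition: The distribution closer to uniform (more spread out) has higher entropy.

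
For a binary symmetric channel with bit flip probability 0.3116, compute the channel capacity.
0.1050 bits

For a binary symmetric channel (BSC) with error probability p:
Capacity C = 1 - H(p) bits per symbol

where H(p) = -p log₂(p) - (1-p) log₂(1-p) is the binary entropy function.

H(0.3116) = 0.8950 bits
C = 1 - 0.8950 = 0.1050 bits per symbol

This means we can reliably transmit up to 0.1050 bits of information per channel use.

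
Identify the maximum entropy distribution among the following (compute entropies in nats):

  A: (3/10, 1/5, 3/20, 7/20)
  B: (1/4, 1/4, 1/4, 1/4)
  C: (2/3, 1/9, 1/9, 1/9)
B

For a discrete distribution over n outcomes, entropy is maximized by the uniform distribution.

Computing entropies:
H(A) = 1.3351 nats
H(B) = 1.3863 nats
H(C) = 1.0027 nats

The uniform distribution (where all probabilities equal 1/4) achieves the maximum entropy of log_e(4) = 1.3863 nats.

Distribution B has the highest entropy.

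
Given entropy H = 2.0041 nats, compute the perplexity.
7.4194

Perplexity is e^H (or exp(H) for natural log).

H = 2.0041 nats
Perplexity = e^2.0041 = 7.4194

Interpretation: The model's uncertainty is equivalent to choosing uniformly among 7.4 options.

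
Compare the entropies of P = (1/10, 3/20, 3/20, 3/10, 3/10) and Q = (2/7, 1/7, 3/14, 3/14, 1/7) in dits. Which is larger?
Q

Computing entropies in dits:
H(P) = 0.6609
H(Q) = 0.6836

Distribution Q has higher entropy.

Intuition: The distribution closer to uniform (more spread out) has higher entropy.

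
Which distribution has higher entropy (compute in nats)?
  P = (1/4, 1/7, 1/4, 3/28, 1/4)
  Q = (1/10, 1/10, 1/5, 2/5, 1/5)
P

Computing entropies in nats:
H(P) = 1.5570
H(Q) = 1.4708

Distribution P has higher entropy.

Intuition: The distribution closer to uniform (more spread out) has higher entropy.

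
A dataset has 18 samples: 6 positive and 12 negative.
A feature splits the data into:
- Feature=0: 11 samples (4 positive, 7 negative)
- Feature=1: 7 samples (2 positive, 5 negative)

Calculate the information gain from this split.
0.0047 bits

Information Gain = H(Y) - H(Y|Feature)

Before split:
P(positive) = 6/18 = 0.3333
H(Y) = 0.9183 bits

After split:
Feature=0: H = 0.9457 bits (weight = 11/18)
Feature=1: H = 0.8631 bits (weight = 7/18)
H(Y|Feature) = (11/18)×0.9457 + (7/18)×0.8631 = 0.9136 bits

Information Gain = 0.9183 - 0.9136 = 0.0047 bits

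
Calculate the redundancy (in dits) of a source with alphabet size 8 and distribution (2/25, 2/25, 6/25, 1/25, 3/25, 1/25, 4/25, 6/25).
0.0804 dits

Redundancy measures how far a source is from maximum entropy:
R = H_max - H(X)

Maximum entropy for 8 symbols: H_max = log_10(8) = 0.9031 dits
Actual entropy: H(X) = 0.8227 dits
Redundancy: R = 0.9031 - 0.8227 = 0.0804 dits

This redundancy represents potential for compression: the source could be compressed by 0.0804 dits per symbol.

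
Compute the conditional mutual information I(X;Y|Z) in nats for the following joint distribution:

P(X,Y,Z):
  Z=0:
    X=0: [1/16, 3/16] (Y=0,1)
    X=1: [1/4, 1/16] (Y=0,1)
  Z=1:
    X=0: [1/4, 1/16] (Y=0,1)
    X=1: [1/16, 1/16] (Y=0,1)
0.1082 nats

Conditional mutual information: I(X;Y|Z) = H(X|Z) + H(Y|Z) - H(X,Y|Z)

H(Z) = 0.6853
H(X,Z) = 1.3335 → H(X|Z) = 0.6482
H(Y,Z) = 1.3335 → H(Y|Z) = 0.6482
H(X,Y,Z) = 1.8735 → H(X,Y|Z) = 1.1881

I(X;Y|Z) = 0.6482 + 0.6482 - 1.1881 = 0.1082 nats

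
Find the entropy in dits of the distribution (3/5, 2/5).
0.2923 dits

Shannon entropy is H(X) = -Σ p(x) log p(x).

For P = (3/5, 2/5):
H = -3/5 × log_10(3/5) -2/5 × log_10(2/5)
H = 0.2923 dits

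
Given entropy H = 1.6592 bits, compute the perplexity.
3.1584

Perplexity is 2^H (or exp(H) for natural log).

H = 1.6592 bits
Perplexity = 2^1.6592 = 3.1584

Interpretation: The model's uncertainty is equivalent to choosing uniformly among 3.2 options.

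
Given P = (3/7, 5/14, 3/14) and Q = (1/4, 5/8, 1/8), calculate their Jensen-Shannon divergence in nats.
0.0363 nats

Jensen-Shannon divergence is:
JSD(P||Q) = 0.5 × D_KL(P||M) + 0.5 × D_KL(Q||M)
where M = 0.5 × (P + Q) is the mixture distribution.

M = 0.5 × (3/7, 5/14, 3/14) + 0.5 × (1/4, 5/8, 1/8) = (0.339286, 0.491071, 0.169643)

D_KL(P||M) = 0.0364 nats
D_KL(Q||M) = 0.0362 nats

JSD(P||Q) = 0.5 × 0.0364 + 0.5 × 0.0362 = 0.0363 nats

Unlike KL divergence, JSD is symmetric and bounded: 0 ≤ JSD ≤ log(2).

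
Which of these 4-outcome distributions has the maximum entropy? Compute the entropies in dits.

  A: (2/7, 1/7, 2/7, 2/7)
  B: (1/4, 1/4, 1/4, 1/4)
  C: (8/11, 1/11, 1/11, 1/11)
B

For a discrete distribution over n outcomes, entropy is maximized by the uniform distribution.

Computing entropies:
H(A) = 0.5871 dits
H(B) = 0.6021 dits
H(C) = 0.3846 dits

The uniform distribution (where all probabilities equal 1/4) achieves the maximum entropy of log_10(4) = 0.6021 dits.

Distribution B has the highest entropy.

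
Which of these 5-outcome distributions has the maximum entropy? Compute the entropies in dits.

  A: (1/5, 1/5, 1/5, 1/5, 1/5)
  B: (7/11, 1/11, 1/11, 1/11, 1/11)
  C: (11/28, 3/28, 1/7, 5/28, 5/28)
A

For a discrete distribution over n outcomes, entropy is maximized by the uniform distribution.

Computing entropies:
H(A) = 0.6990 dits
H(B) = 0.5036 dits
H(C) = 0.6513 dits

The uniform distribution (where all probabilities equal 1/5) achieves the maximum entropy of log_10(5) = 0.6990 dits.

Distribution A has the highest entropy.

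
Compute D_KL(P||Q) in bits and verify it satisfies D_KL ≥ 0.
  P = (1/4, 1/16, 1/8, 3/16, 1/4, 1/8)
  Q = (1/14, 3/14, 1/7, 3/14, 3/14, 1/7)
0.3121 bits

KL divergence satisfies the Gibbs inequality: D_KL(P||Q) ≥ 0 for all distributions P, Q.

D_KL(P||Q) = Σ p(x) log(p(x)/q(x))
Term by term:
  x=0: 1/4 × log_2[(1/4)/(1/14)] = 0.4518
  x=1: 1/16 × log_2[(1/16)/(3/14)] = -0.1111
  x=2: 1/8 × log_2[(1/8)/(1/7)] = -0.0241
  x=3: 3/16 × log_2[(3/16)/(3/14)] = -0.0361
  x=4: 1/4 × log_2[(1/4)/(3/14)] = 0.0556
  x=5: 1/8 × log_2[(1/8)/(1/7)] = -0.0241
D_KL(P||Q) = 0.3121 bits

D_KL(P||Q) = 0.3121 ≥ 0 ✓

This non-negativity is a fundamental property: relative entropy cannot be negative because it measures how different Q is from P.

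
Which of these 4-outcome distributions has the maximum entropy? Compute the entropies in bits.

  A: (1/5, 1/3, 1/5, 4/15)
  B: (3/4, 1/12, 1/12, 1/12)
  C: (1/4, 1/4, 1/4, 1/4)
C

For a discrete distribution over n outcomes, entropy is maximized by the uniform distribution.

Computing entropies:
H(A) = 1.9656 bits
H(B) = 1.2075 bits
H(C) = 2.0000 bits

The uniform distribution (where all probabilities equal 1/4) achieves the maximum entropy of log_2(4) = 2.0000 bits.

Distribution C has the highest entropy.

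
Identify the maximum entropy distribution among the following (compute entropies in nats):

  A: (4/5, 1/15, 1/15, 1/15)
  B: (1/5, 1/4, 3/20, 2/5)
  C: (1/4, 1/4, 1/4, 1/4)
C

For a discrete distribution over n outcomes, entropy is maximized by the uniform distribution.

Computing entropies:
H(A) = 0.7201 nats
H(B) = 1.3195 nats
H(C) = 1.3863 nats

The uniform distribution (where all probabilities equal 1/4) achieves the maximum entropy of log_e(4) = 1.3863 nats.

Distribution C has the highest entropy.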